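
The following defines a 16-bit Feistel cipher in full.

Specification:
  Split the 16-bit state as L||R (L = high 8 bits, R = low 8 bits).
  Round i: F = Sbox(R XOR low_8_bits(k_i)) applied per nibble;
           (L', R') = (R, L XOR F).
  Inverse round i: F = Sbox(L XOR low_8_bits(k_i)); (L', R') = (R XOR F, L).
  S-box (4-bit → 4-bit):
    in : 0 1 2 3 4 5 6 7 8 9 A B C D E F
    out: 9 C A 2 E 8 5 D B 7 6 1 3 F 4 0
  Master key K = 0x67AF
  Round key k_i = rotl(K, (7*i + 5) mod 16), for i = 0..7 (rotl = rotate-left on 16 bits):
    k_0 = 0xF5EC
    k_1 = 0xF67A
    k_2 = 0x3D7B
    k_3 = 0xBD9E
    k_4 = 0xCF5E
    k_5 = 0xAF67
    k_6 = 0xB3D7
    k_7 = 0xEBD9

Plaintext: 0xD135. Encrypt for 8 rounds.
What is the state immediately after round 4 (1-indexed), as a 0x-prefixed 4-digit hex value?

0x190B

s_0 = plaintext = 0xD135
s_1 = Round(s_0, k_0) = 0x3526
s_2 = Round(s_1, k_1) = 0x26B6
s_3 = Round(s_2, k_2) = 0xB619
s_4 = Round(s_3, k_3) = 0x190B
s_5 = Round(s_4, k_4) = 0x0B91
s_6 = Round(s_5, k_5) = 0x910E
s_7 = Round(s_6, k_6) = 0x0E66
s_8 = Round(s_7, k_7) = 0x661E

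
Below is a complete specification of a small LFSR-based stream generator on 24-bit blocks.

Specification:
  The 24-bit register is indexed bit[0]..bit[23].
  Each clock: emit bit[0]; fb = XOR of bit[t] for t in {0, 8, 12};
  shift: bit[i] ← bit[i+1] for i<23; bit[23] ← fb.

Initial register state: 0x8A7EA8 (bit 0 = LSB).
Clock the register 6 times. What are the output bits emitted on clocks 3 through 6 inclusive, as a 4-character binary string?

0101

reg_0 = 0x8A7EA8
clock 1: out=0, reg = 0xC53F54
clock 2: out=0, reg = 0x629FAA
clock 3: out=0, reg = 0x314FD5
clock 4: out=1, reg = 0x18A7EA
clock 5: out=0, reg = 0x8C53F5
clock 6: out=1, reg = 0xC629FA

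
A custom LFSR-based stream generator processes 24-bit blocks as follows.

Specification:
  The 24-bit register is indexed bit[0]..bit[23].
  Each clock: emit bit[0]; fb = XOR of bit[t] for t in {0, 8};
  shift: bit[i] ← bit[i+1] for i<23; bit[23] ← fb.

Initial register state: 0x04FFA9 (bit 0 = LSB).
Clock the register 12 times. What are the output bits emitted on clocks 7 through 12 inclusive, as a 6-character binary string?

reg_0 = 0x04FFA9
clock 1: out=1, reg = 0x027FD4
clock 2: out=0, reg = 0x813FEA
clock 3: out=0, reg = 0xC09FF5
clock 4: out=1, reg = 0x604FFA
clock 5: out=0, reg = 0xB027FD
clock 6: out=1, reg = 0x5813FE
clock 7: out=0, reg = 0xAC09FF
clock 8: out=1, reg = 0x5604FF
clock 9: out=1, reg = 0xAB027F
clock 10: out=1, reg = 0xD5813F
clock 11: out=1, reg = 0x6AC09F
clock 12: out=1, reg = 0xB5604F

011111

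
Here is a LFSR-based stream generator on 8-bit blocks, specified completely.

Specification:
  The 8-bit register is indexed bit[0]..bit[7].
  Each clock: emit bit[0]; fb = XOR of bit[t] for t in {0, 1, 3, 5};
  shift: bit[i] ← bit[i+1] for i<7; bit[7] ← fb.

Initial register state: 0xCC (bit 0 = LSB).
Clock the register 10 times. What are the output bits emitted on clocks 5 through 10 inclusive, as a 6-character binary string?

001110

reg_0 = 0xCC
clock 1: out=0, reg = 0xE6
clock 2: out=0, reg = 0x73
clock 3: out=1, reg = 0xB9
clock 4: out=1, reg = 0xDC
clock 5: out=0, reg = 0xEE
clock 6: out=0, reg = 0xF7
clock 7: out=1, reg = 0xFB
clock 8: out=1, reg = 0x7D
clock 9: out=1, reg = 0xBE
clock 10: out=0, reg = 0xDF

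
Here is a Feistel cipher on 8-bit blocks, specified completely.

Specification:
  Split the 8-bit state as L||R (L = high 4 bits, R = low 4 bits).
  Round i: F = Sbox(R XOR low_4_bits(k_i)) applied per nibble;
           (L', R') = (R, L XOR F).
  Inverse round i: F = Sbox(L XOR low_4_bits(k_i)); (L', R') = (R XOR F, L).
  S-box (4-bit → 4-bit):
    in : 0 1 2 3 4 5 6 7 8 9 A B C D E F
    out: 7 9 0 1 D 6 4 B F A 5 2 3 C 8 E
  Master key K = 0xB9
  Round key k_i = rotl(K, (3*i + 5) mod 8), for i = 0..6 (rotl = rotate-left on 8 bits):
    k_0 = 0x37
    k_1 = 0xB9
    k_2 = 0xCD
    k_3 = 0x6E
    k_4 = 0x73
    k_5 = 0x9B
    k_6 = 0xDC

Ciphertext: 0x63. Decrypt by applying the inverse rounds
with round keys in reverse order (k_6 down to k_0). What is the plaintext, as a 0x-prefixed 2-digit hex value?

s_0 = ciphertext = 0x63
s_1 = InvRound(s_0, k_6) = 0x66
s_2 = InvRound(s_1, k_5) = 0xA6
s_3 = InvRound(s_2, k_4) = 0xCA
s_4 = InvRound(s_3, k_3) = 0xAC
s_5 = InvRound(s_4, k_2) = 0x7A
s_6 = InvRound(s_5, k_1) = 0x27
s_7 = InvRound(s_6, k_0) = 0x12

0x12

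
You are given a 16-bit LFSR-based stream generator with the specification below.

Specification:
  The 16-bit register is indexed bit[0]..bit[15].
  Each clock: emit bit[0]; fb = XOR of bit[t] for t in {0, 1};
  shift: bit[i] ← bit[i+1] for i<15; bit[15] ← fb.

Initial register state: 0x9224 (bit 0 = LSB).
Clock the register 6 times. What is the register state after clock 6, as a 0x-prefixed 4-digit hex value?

0xDA48

reg_0 = 0x9224
clock 1: out=0, reg = 0x4912
clock 2: out=0, reg = 0xA489
clock 3: out=1, reg = 0xD244
clock 4: out=0, reg = 0x6922
clock 5: out=0, reg = 0xB491
clock 6: out=1, reg = 0xDA48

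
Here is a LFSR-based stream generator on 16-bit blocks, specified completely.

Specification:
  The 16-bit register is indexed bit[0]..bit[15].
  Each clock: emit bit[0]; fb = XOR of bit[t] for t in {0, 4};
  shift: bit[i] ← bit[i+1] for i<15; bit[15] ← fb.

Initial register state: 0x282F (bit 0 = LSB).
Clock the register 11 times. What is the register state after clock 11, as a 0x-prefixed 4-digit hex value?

0x55A5

reg_0 = 0x282F
clock 1: out=1, reg = 0x9417
clock 2: out=1, reg = 0x4A0B
clock 3: out=1, reg = 0xA505
clock 4: out=1, reg = 0xD282
clock 5: out=0, reg = 0x6941
clock 6: out=1, reg = 0xB4A0
clock 7: out=0, reg = 0x5A50
clock 8: out=0, reg = 0xAD28
clock 9: out=0, reg = 0x5694
clock 10: out=0, reg = 0xAB4A
clock 11: out=0, reg = 0x55A5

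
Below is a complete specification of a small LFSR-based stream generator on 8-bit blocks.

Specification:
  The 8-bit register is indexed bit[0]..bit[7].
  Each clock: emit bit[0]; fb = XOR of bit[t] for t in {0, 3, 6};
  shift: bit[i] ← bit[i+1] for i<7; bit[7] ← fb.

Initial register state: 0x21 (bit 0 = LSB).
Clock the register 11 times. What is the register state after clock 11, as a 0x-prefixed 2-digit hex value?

0xA0

reg_0 = 0x21
clock 1: out=1, reg = 0x90
clock 2: out=0, reg = 0x48
clock 3: out=0, reg = 0x24
clock 4: out=0, reg = 0x12
clock 5: out=0, reg = 0x09
clock 6: out=1, reg = 0x04
clock 7: out=0, reg = 0x02
clock 8: out=0, reg = 0x01
clock 9: out=1, reg = 0x80
clock 10: out=0, reg = 0x40
clock 11: out=0, reg = 0xA0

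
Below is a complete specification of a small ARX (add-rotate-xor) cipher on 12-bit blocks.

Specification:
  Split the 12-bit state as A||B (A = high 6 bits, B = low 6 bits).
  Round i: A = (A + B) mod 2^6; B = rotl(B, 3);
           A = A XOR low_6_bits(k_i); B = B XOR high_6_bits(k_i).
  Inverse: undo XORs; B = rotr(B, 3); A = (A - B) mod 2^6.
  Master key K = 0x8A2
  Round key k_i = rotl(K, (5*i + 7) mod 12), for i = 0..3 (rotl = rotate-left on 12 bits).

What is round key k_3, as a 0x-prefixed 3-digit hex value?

0xA28

K = 0x8A2
k_0 = rotl(K, (5*0+7) mod 12) = rotl(K, 7) = 0x145
k_1 = rotl(K, (5*1+7) mod 12) = rotl(K, 0) = 0x8A2
k_2 = rotl(K, (5*2+7) mod 12) = rotl(K, 5) = 0x451
k_3 = rotl(K, (5*3+7) mod 12) = rotl(K, 10) = 0xA28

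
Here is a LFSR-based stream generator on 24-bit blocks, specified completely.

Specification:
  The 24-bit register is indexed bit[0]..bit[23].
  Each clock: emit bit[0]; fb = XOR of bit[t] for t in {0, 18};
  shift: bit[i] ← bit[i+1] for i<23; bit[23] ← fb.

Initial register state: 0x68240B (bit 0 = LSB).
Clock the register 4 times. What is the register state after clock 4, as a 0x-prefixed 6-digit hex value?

0x168240

reg_0 = 0x68240B
clock 1: out=1, reg = 0xB41205
clock 2: out=1, reg = 0x5A0902
clock 3: out=0, reg = 0x2D0481
clock 4: out=1, reg = 0x168240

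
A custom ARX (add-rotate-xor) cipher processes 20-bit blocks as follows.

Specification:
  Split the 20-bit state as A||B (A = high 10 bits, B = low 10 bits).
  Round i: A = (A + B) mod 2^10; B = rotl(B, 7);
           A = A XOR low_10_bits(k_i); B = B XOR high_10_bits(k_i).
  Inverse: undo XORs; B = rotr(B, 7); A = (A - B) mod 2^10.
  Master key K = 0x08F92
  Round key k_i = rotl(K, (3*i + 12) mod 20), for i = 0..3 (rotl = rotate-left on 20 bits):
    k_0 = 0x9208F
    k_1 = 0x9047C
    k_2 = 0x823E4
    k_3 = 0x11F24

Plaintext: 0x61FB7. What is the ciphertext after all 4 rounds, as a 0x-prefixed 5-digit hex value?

0xEDF63

s_0 = plaintext = 0x61FB7
s_1 = Round(s_0, k_0) = 0x6C5BE
s_2 = Round(s_1, k_1) = 0xC4D76
s_3 = Round(s_2, k_2) = 0xDB526
s_4 = Round(s_3, k_3) = 0xEDF63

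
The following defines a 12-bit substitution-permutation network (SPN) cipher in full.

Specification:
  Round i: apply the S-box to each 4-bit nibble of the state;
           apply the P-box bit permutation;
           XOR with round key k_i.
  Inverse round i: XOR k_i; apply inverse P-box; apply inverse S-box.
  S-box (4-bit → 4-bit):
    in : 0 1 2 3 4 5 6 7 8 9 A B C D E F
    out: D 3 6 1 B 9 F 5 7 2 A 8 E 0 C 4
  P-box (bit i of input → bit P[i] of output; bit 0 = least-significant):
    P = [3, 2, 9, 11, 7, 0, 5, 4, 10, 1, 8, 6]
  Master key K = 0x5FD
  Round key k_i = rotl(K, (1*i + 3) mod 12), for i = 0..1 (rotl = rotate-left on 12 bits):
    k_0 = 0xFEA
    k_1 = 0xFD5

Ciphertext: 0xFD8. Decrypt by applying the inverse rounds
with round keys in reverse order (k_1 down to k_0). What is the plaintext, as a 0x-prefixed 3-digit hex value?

0xAC7

s_0 = ciphertext = 0xFD8
s_1 = InvRound(s_0, k_1) = 0xD91
s_2 = InvRound(s_1, k_0) = 0xAC7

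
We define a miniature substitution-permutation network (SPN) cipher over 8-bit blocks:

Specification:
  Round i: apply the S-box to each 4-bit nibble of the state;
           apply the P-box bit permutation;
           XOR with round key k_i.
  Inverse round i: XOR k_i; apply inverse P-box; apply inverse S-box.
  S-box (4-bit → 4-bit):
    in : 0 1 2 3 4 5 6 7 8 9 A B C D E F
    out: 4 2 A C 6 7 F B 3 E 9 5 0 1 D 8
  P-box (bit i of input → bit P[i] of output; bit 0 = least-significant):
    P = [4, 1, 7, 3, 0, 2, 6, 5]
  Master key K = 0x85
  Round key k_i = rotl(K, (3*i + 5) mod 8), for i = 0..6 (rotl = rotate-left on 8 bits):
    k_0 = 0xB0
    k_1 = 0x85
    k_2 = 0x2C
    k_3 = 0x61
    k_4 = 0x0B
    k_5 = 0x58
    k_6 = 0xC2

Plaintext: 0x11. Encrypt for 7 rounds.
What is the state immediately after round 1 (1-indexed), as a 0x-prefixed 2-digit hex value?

s_0 = plaintext = 0x11
s_1 = Round(s_0, k_0) = 0xB6
s_2 = Round(s_1, k_1) = 0x5E
s_3 = Round(s_2, k_2) = 0xF1
s_4 = Round(s_3, k_3) = 0x43
s_5 = Round(s_4, k_4) = 0xC7
s_6 = Round(s_5, k_5) = 0x42
s_7 = Round(s_6, k_6) = 0x8C

0xB6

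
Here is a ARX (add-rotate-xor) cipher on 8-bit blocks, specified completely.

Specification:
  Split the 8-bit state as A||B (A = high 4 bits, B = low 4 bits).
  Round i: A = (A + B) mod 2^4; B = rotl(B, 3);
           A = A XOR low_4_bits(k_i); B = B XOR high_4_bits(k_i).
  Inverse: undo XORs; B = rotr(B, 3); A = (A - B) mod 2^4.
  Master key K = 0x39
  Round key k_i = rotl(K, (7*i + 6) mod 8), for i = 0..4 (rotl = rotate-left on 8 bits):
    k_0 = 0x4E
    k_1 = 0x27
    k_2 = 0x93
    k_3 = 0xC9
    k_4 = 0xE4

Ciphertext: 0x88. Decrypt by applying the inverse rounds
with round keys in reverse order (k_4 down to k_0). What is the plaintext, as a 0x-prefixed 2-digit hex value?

s_0 = ciphertext = 0x88
s_1 = InvRound(s_0, k_4) = 0x0C
s_2 = InvRound(s_1, k_3) = 0x90
s_3 = InvRound(s_2, k_2) = 0x73
s_4 = InvRound(s_3, k_1) = 0xE2
s_5 = InvRound(s_4, k_0) = 0x4C

0x4C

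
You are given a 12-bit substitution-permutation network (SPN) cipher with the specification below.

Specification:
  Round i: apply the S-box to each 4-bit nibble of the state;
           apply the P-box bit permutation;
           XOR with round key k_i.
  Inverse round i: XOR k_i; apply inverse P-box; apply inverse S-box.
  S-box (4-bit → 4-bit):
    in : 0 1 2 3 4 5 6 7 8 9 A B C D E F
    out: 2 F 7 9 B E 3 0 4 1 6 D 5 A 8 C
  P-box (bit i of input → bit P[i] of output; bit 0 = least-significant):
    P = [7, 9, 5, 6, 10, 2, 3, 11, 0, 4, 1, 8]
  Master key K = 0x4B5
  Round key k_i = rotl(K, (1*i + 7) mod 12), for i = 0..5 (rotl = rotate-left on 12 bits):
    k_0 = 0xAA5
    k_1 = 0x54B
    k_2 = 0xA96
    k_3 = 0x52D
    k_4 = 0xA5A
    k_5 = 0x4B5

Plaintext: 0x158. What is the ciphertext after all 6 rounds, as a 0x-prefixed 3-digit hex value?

s_0 = plaintext = 0x158
s_1 = Round(s_0, k_0) = 0x39A
s_2 = Round(s_1, k_1) = 0x26A
s_3 = Round(s_2, k_2) = 0xCA1
s_4 = Round(s_3, k_3) = 0x7C2
s_5 = Round(s_4, k_4) = 0xCF2
s_6 = Round(s_5, k_5) = 0xE1E

0xE1E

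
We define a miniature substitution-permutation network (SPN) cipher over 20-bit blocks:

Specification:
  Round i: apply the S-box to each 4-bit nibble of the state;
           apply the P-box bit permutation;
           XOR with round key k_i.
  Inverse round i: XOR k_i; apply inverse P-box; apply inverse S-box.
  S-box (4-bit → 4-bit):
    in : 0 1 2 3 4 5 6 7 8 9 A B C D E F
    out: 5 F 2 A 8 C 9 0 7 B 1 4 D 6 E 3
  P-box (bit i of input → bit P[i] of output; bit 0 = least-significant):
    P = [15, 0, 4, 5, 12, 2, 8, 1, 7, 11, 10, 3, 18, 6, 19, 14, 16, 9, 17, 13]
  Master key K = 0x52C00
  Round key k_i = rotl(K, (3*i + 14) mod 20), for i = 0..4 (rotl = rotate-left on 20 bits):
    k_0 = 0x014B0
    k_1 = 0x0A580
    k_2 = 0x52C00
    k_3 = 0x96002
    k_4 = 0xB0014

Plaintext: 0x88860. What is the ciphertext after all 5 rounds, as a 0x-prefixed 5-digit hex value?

s_0 = plaintext = 0x88860
s_1 = Round(s_0, k_0) = 0xF8A62
s_2 = Round(s_1, k_1) = 0xDB743
s_3 = Round(s_2, k_2) = 0xF2E23
s_4 = Round(s_3, k_3) = 0x86E6F
s_5 = Round(s_4, k_4) = 0xCDE1F

0xCDE1F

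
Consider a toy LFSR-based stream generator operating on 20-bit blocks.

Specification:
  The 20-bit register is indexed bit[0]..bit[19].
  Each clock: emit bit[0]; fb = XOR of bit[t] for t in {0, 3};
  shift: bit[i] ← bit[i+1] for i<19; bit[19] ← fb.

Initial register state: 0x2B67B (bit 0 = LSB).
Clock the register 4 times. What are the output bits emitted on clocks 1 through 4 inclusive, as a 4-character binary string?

reg_0 = 0x2B67B
clock 1: out=1, reg = 0x15B3D
clock 2: out=1, reg = 0x0AD9E
clock 3: out=0, reg = 0x856CF
clock 4: out=1, reg = 0x42B67

1101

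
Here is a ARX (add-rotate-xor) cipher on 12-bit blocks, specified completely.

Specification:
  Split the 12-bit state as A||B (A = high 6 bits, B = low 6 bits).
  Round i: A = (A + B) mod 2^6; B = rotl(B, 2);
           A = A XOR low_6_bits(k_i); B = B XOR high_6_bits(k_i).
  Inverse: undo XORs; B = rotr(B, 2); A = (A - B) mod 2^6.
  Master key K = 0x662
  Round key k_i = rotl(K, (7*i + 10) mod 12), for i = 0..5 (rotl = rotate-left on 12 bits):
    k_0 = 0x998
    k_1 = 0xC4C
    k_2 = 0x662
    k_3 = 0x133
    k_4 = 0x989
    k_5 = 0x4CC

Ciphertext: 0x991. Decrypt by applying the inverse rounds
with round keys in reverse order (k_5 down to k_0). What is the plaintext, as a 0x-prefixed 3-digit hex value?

0xD2E

s_0 = ciphertext = 0x991
s_1 = InvRound(s_0, k_5) = 0x2A0
s_2 = InvRound(s_1, k_4) = 0x8A1
s_3 = InvRound(s_2, k_3) = 0xE19
s_4 = InvRound(s_3, k_2) = 0x680
s_5 = InvRound(s_4, k_1) = 0xE9C
s_6 = InvRound(s_5, k_0) = 0xD2E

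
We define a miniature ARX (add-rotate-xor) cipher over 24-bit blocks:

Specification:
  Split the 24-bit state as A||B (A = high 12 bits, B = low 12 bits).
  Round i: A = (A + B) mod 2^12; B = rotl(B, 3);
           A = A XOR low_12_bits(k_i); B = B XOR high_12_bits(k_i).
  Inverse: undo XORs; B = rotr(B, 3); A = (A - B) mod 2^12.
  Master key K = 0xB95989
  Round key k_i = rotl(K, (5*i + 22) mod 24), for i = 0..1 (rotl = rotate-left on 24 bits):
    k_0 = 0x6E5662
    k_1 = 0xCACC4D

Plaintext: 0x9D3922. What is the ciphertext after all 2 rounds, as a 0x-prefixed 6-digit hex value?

s_0 = plaintext = 0x9D3922
s_1 = Round(s_0, k_0) = 0x497FF1
s_2 = Round(s_1, k_1) = 0x8C5323

0x8C5323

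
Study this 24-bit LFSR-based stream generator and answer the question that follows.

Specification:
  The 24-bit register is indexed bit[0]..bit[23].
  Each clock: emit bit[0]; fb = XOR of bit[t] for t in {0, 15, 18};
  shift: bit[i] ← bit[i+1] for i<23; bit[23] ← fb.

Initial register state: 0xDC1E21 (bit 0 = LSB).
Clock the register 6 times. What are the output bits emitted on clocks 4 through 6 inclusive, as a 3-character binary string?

001

reg_0 = 0xDC1E21
clock 1: out=1, reg = 0x6E0F10
clock 2: out=0, reg = 0xB70788
clock 3: out=0, reg = 0xDB83C4
clock 4: out=0, reg = 0xEDC1E2
clock 5: out=0, reg = 0x76E0F1
clock 6: out=1, reg = 0xBB7078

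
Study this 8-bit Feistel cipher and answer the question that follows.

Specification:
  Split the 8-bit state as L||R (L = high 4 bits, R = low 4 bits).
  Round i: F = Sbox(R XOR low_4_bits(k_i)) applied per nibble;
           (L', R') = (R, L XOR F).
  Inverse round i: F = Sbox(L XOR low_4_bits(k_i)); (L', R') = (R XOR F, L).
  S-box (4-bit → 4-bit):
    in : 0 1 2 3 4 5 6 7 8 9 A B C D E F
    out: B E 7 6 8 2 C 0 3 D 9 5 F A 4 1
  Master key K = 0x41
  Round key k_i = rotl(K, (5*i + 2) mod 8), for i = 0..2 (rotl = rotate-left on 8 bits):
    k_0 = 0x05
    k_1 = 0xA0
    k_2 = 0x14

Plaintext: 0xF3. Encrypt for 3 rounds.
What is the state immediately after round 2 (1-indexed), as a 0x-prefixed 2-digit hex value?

s_0 = plaintext = 0xF3
s_1 = Round(s_0, k_0) = 0x33
s_2 = Round(s_1, k_1) = 0x35
s_3 = Round(s_2, k_2) = 0x5D

0x35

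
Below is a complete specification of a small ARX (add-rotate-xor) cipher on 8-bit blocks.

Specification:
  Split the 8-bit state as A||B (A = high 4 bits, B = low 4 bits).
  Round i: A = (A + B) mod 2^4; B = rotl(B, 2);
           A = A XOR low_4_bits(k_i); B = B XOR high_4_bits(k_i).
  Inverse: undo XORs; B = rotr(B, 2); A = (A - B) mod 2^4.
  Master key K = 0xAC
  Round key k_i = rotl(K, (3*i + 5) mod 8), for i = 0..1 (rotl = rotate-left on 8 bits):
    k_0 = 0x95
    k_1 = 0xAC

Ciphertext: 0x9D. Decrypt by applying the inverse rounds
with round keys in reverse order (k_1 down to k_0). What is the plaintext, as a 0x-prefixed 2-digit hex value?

0xC1

s_0 = ciphertext = 0x9D
s_1 = InvRound(s_0, k_1) = 0x8D
s_2 = InvRound(s_1, k_0) = 0xC1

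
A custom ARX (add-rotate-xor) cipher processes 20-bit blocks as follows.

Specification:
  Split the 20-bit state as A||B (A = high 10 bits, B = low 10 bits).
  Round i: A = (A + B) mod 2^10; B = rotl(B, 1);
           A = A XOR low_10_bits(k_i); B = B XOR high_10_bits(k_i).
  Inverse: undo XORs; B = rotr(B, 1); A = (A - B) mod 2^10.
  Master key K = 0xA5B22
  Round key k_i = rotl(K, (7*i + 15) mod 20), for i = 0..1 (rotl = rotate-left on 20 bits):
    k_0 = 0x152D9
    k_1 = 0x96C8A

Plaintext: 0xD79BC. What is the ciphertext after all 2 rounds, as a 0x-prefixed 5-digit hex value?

s_0 = plaintext = 0xD79BC
s_1 = Round(s_0, k_0) = 0xF0F2C
s_2 = Round(s_1, k_1) = 0x99402

0x99402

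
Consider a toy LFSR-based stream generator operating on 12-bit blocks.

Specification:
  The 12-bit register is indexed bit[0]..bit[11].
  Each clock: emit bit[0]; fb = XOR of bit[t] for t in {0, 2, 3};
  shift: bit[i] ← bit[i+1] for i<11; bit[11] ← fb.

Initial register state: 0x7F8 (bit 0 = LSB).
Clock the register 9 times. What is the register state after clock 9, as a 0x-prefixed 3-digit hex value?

reg_0 = 0x7F8
clock 1: out=0, reg = 0xBFC
clock 2: out=0, reg = 0x5FE
clock 3: out=0, reg = 0x2FF
clock 4: out=1, reg = 0x97F
clock 5: out=1, reg = 0xCBF
clock 6: out=1, reg = 0xE5F
clock 7: out=1, reg = 0xF2F
clock 8: out=1, reg = 0xF97
clock 9: out=1, reg = 0x7CB

0x7CB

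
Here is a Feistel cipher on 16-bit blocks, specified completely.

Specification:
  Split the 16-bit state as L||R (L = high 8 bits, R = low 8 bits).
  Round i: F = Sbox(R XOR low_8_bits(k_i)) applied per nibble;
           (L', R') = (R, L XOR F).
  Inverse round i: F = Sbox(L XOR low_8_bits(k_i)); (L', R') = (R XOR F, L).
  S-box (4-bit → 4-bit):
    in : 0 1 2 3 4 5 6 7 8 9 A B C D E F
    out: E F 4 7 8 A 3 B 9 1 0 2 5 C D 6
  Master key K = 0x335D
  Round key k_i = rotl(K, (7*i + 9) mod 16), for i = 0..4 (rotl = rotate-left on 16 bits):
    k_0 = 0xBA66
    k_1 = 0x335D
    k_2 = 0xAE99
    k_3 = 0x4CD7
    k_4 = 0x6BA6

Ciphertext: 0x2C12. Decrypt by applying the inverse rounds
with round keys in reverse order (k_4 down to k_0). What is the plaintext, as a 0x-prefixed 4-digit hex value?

0x7BC7

s_0 = ciphertext = 0x2C12
s_1 = InvRound(s_0, k_4) = 0x822C
s_2 = InvRound(s_1, k_3) = 0x8682
s_3 = InvRound(s_2, k_2) = 0x7486
s_4 = InvRound(s_3, k_1) = 0xC774
s_5 = InvRound(s_4, k_0) = 0x7BC7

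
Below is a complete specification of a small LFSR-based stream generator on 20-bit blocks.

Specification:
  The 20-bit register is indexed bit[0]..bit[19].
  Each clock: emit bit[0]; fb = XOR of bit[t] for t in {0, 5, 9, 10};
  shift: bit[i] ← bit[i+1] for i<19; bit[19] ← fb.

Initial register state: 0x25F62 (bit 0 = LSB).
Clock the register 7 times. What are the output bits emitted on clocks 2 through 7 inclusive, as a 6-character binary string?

100011

reg_0 = 0x25F62
clock 1: out=0, reg = 0x92FB1
clock 2: out=1, reg = 0x497D8
clock 3: out=0, reg = 0x24BEC
clock 4: out=0, reg = 0x125F6
clock 5: out=0, reg = 0x092FB
clock 6: out=1, reg = 0x8497D
clock 7: out=1, reg = 0x424BE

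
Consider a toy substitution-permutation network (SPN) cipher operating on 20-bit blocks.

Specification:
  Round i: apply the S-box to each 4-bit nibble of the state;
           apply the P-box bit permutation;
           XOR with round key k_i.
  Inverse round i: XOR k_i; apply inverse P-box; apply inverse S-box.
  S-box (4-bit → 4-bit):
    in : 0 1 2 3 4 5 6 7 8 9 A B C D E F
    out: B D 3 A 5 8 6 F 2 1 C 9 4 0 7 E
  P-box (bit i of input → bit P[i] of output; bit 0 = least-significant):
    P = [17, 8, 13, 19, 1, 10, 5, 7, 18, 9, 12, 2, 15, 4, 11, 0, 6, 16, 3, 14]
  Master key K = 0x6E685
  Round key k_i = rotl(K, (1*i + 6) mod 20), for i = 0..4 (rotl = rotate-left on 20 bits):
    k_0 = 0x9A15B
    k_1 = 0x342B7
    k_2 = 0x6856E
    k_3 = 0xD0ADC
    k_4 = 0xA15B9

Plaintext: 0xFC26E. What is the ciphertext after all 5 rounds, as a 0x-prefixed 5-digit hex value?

s_0 = plaintext = 0xFC26E
s_1 = Round(s_0, k_0) = 0xECE73
s_2 = Round(s_1, k_1) = 0xE5D5D
s_3 = Round(s_2, k_2) = 0x785A7
s_4 = Round(s_3, k_3) = 0x66B20
s_5 = Round(s_4, k_4) = 0x518A7

0x518A7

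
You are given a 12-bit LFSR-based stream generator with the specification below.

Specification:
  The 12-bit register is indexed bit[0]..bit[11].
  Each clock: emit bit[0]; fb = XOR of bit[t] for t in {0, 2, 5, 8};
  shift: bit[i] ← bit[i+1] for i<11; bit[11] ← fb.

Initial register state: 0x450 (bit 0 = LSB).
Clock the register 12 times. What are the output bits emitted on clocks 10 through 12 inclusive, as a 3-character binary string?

010

reg_0 = 0x450
clock 1: out=0, reg = 0x228
clock 2: out=0, reg = 0x914
clock 3: out=0, reg = 0x48A
clock 4: out=0, reg = 0x245
clock 5: out=1, reg = 0x122
clock 6: out=0, reg = 0x091
clock 7: out=1, reg = 0x848
clock 8: out=0, reg = 0x424
clock 9: out=0, reg = 0x212
clock 10: out=0, reg = 0x109
clock 11: out=1, reg = 0x084
clock 12: out=0, reg = 0x842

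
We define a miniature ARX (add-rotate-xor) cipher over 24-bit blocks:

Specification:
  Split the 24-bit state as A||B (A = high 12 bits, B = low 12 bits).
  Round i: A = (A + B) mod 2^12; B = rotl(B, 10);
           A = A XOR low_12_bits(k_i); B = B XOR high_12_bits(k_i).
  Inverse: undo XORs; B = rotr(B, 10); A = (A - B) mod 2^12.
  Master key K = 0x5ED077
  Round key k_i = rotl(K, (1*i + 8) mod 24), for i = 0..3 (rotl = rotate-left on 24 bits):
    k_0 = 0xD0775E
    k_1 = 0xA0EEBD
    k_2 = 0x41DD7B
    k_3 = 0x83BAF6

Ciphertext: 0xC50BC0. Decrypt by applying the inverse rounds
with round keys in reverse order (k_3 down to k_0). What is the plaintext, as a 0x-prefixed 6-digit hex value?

s_0 = ciphertext = 0xC50BC0
s_1 = InvRound(s_0, k_3) = 0x6BAFEC
s_2 = InvRound(s_1, k_2) = 0xBFBFC6
s_3 = InvRound(s_2, k_1) = 0xE25721
s_4 = InvRound(s_3, k_0) = 0x0E189A

0x0E189A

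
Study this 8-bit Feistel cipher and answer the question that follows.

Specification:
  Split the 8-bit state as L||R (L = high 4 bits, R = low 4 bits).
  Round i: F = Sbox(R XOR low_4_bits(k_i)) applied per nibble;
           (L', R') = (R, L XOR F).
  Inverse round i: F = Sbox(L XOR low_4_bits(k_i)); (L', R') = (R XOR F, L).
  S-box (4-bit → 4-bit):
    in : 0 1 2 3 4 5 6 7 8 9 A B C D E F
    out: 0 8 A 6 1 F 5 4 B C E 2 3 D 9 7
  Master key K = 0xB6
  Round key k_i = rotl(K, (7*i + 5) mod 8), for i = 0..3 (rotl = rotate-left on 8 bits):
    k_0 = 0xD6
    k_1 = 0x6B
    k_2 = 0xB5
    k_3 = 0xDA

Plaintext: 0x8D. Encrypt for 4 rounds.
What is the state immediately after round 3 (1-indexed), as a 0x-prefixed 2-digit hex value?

0x5A

s_0 = plaintext = 0x8D
s_1 = Round(s_0, k_0) = 0xDA
s_2 = Round(s_1, k_1) = 0xA5
s_3 = Round(s_2, k_2) = 0x5A
s_4 = Round(s_3, k_3) = 0xA5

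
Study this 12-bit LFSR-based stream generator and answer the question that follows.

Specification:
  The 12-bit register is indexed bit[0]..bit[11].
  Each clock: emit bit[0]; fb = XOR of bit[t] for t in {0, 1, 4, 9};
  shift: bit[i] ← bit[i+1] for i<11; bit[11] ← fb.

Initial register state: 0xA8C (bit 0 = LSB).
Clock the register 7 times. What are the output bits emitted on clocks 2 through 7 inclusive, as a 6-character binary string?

011000

reg_0 = 0xA8C
clock 1: out=0, reg = 0xD46
clock 2: out=0, reg = 0xEA3
clock 3: out=1, reg = 0xF51
clock 4: out=1, reg = 0xFA8
clock 5: out=0, reg = 0xFD4
clock 6: out=0, reg = 0x7EA
clock 7: out=0, reg = 0x3F5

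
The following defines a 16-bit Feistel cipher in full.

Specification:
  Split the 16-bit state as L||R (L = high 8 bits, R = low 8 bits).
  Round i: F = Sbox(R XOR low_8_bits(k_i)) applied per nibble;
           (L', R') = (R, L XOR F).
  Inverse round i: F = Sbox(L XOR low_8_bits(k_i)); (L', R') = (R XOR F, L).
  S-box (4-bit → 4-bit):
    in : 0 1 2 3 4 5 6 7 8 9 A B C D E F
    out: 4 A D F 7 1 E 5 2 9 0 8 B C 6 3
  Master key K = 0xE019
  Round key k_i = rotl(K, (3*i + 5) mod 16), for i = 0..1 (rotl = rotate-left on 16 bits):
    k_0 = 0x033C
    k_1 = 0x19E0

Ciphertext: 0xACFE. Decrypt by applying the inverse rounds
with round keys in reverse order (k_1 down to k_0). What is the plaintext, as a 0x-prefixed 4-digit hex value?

0x2585

s_0 = ciphertext = 0xACFE
s_1 = InvRound(s_0, k_1) = 0x85AC
s_2 = InvRound(s_1, k_0) = 0x2585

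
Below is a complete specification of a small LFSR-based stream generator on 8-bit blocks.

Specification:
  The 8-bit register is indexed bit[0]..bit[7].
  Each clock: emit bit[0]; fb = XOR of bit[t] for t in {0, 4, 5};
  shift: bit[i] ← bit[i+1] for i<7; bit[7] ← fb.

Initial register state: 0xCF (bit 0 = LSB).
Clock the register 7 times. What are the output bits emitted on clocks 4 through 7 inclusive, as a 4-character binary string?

1001

reg_0 = 0xCF
clock 1: out=1, reg = 0xE7
clock 2: out=1, reg = 0x73
clock 3: out=1, reg = 0xB9
clock 4: out=1, reg = 0xDC
clock 5: out=0, reg = 0xEE
clock 6: out=0, reg = 0xF7
clock 7: out=1, reg = 0xFB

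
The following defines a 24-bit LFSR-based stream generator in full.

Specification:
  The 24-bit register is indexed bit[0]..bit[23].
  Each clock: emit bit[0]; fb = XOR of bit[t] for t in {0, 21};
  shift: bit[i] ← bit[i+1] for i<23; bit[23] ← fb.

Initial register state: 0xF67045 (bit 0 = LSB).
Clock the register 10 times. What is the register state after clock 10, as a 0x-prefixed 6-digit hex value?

0xB4BD9C

reg_0 = 0xF67045
clock 1: out=1, reg = 0x7B3822
clock 2: out=0, reg = 0xBD9C11
clock 3: out=1, reg = 0x5ECE08
clock 4: out=0, reg = 0x2F6704
clock 5: out=0, reg = 0x97B382
clock 6: out=0, reg = 0x4BD9C1
clock 7: out=1, reg = 0xA5ECE0
clock 8: out=0, reg = 0xD2F670
clock 9: out=0, reg = 0x697B38
clock 10: out=0, reg = 0xB4BD9C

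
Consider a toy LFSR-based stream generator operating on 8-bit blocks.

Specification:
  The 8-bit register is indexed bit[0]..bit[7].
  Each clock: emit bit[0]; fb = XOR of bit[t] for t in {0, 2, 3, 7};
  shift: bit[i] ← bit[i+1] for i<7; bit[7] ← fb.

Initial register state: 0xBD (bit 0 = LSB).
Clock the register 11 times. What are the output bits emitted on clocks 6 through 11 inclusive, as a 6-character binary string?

101001

reg_0 = 0xBD
clock 1: out=1, reg = 0x5E
clock 2: out=0, reg = 0x2F
clock 3: out=1, reg = 0x97
clock 4: out=1, reg = 0xCB
clock 5: out=1, reg = 0xE5
clock 6: out=1, reg = 0xF2
clock 7: out=0, reg = 0xF9
clock 8: out=1, reg = 0xFC
clock 9: out=0, reg = 0xFE
clock 10: out=0, reg = 0xFF
clock 11: out=1, reg = 0x7F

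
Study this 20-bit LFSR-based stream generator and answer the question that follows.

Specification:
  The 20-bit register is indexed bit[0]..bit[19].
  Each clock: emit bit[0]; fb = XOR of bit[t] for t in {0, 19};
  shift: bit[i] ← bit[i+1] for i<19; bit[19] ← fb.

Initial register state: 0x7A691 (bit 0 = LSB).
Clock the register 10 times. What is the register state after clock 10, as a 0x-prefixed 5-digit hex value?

0x63DE9

reg_0 = 0x7A691
clock 1: out=1, reg = 0xBD348
clock 2: out=0, reg = 0xDE9A4
clock 3: out=0, reg = 0xEF4D2
clock 4: out=0, reg = 0xF7A69
clock 5: out=1, reg = 0x7BD34
clock 6: out=0, reg = 0x3DE9A
clock 7: out=0, reg = 0x1EF4D
clock 8: out=1, reg = 0x8F7A6
clock 9: out=0, reg = 0xC7BD3
clock 10: out=1, reg = 0x63DE9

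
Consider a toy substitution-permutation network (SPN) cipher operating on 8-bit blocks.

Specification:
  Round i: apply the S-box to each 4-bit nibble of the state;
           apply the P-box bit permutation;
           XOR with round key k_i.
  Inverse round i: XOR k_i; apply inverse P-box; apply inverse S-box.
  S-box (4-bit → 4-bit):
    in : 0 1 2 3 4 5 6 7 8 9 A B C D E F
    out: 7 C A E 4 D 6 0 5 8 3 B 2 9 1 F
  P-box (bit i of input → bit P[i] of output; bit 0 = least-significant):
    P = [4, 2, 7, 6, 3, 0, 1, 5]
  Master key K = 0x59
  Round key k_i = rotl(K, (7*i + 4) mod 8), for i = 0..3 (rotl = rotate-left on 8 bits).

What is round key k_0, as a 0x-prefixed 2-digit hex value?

K = 0x59
k_0 = rotl(K, (7*0+4) mod 8) = rotl(K, 4) = 0x95

0x95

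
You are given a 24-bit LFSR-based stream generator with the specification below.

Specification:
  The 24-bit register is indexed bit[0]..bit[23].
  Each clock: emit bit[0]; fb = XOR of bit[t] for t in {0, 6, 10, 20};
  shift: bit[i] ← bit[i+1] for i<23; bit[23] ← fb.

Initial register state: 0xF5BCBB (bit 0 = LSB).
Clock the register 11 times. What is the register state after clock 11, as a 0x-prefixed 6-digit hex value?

0x973EB7

reg_0 = 0xF5BCBB
clock 1: out=1, reg = 0xFADE5D
clock 2: out=1, reg = 0x7D6F2E
clock 3: out=0, reg = 0x3EB797
clock 4: out=1, reg = 0x9F5BCB
clock 5: out=1, reg = 0xCFADE5
clock 6: out=1, reg = 0xE7D6F2
clock 7: out=0, reg = 0x73EB79
clock 8: out=1, reg = 0xB9F5BC
clock 9: out=0, reg = 0x5CFADE
clock 10: out=0, reg = 0x2E7D6F
clock 11: out=1, reg = 0x973EB7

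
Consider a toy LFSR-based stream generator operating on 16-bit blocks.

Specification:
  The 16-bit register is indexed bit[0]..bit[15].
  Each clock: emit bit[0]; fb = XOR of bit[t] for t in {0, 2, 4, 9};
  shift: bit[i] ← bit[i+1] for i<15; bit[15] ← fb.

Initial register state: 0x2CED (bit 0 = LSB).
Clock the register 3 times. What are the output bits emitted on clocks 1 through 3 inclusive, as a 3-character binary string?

101

reg_0 = 0x2CED
clock 1: out=1, reg = 0x1676
clock 2: out=0, reg = 0x8B3B
clock 3: out=1, reg = 0xC59D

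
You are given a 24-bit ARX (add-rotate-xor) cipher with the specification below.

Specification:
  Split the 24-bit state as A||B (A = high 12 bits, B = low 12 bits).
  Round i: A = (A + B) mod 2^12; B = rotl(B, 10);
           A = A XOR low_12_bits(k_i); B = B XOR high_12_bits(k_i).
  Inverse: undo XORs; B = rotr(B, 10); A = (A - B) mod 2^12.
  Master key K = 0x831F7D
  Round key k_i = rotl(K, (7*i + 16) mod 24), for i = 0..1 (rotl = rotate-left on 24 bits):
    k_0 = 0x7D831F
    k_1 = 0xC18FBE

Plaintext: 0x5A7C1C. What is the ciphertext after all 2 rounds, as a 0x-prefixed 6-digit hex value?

0x80512F

s_0 = plaintext = 0x5A7C1C
s_1 = Round(s_0, k_0) = 0x2DC4DF
s_2 = Round(s_1, k_1) = 0x80512F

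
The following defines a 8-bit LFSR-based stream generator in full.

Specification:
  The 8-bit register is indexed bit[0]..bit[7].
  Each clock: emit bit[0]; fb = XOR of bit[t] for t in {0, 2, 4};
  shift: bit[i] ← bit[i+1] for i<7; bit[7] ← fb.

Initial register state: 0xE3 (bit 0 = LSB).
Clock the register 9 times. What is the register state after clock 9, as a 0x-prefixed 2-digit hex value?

reg_0 = 0xE3
clock 1: out=1, reg = 0xF1
clock 2: out=1, reg = 0x78
clock 3: out=0, reg = 0xBC
clock 4: out=0, reg = 0x5E
clock 5: out=0, reg = 0x2F
clock 6: out=1, reg = 0x17
clock 7: out=1, reg = 0x8B
clock 8: out=1, reg = 0xC5
clock 9: out=1, reg = 0x62

0x62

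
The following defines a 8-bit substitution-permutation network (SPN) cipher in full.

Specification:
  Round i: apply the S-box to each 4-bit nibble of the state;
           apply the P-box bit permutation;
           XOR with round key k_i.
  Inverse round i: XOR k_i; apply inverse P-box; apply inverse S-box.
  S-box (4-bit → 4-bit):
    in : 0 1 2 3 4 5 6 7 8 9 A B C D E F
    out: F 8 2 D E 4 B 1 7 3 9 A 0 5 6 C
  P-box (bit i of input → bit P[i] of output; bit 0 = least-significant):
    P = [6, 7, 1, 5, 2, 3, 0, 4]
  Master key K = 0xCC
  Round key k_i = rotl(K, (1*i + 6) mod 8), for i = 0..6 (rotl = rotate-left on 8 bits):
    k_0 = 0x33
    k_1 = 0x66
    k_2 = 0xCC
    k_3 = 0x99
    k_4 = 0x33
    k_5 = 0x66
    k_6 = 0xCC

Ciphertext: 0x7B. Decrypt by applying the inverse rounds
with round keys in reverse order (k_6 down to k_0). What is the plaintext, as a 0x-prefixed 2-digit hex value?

s_0 = ciphertext = 0x7B
s_1 = InvRound(s_0, k_6) = 0x34
s_2 = InvRound(s_1, k_5) = 0x1D
s_3 = InvRound(s_2, k_4) = 0x9F
s_4 = InvRound(s_3, k_3) = 0x75
s_5 = InvRound(s_4, k_2) = 0x4B
s_6 = InvRound(s_5, k_1) = 0x81
s_7 = InvRound(s_6, k_0) = 0x14

0x14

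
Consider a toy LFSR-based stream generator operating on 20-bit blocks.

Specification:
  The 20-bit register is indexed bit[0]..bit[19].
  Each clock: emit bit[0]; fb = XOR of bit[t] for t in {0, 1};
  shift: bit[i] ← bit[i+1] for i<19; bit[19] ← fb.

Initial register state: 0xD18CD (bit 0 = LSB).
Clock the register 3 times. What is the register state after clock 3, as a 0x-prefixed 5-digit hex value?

reg_0 = 0xD18CD
clock 1: out=1, reg = 0xE8C66
clock 2: out=0, reg = 0xF4633
clock 3: out=1, reg = 0x7A319

0x7A319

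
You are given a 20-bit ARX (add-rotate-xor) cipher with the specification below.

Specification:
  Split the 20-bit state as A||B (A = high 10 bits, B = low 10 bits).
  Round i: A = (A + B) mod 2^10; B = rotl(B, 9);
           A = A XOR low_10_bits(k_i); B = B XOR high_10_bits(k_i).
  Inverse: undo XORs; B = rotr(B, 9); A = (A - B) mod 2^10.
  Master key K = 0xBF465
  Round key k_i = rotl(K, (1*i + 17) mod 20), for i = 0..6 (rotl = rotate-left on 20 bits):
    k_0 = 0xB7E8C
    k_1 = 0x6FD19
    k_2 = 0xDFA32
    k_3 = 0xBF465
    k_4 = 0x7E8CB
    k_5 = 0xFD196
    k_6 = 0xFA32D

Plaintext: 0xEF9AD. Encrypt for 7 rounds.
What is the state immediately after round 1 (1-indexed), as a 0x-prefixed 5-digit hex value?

0xF9C09

s_0 = plaintext = 0xEF9AD
s_1 = Round(s_0, k_0) = 0xF9C09
s_2 = Round(s_1, k_1) = 0xBA7BB
s_3 = Round(s_2, k_2) = 0x258A3
s_4 = Round(s_3, k_3) = 0x570AC
s_5 = Round(s_4, k_4) = 0xB0DAC
s_6 = Round(s_5, k_5) = 0x7E722
s_7 = Round(s_6, k_6) = 0x8DA79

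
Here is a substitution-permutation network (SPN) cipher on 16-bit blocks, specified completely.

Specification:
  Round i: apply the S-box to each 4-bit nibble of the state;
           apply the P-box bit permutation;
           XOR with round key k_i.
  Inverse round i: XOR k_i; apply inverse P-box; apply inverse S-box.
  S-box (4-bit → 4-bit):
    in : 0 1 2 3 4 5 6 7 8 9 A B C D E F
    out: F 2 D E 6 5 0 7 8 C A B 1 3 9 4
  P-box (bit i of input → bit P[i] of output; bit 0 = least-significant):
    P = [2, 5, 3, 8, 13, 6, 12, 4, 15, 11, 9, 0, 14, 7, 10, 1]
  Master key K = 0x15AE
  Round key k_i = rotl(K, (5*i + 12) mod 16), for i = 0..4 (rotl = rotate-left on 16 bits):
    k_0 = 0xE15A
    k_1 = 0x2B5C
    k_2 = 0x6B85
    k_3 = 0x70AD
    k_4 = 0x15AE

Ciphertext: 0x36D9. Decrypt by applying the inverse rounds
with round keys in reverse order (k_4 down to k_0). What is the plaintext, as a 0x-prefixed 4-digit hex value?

s_0 = ciphertext = 0x36D9
s_1 = InvRound(s_0, k_4) = 0x89BB
s_2 = InvRound(s_1, k_3) = 0xED2E
s_3 = InvRound(s_2, k_2) = 0x3264
s_4 = InvRound(s_3, k_1) = 0x6193
s_5 = InvRound(s_4, k_0) = 0x1E1F

0x1E1F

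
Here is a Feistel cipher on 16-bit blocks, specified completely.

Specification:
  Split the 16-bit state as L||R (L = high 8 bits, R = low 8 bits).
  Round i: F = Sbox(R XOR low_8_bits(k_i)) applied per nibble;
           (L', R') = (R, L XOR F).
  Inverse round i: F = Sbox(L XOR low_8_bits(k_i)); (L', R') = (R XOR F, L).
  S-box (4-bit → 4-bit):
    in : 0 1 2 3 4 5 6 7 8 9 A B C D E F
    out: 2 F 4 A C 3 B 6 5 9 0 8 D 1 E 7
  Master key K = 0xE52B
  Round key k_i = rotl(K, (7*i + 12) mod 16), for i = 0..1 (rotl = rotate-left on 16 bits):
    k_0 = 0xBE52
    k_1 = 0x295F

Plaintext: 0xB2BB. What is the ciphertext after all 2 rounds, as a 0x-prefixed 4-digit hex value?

s_0 = plaintext = 0xB2BB
s_1 = Round(s_0, k_0) = 0xBB5B
s_2 = Round(s_1, k_1) = 0x5B97

0x5B97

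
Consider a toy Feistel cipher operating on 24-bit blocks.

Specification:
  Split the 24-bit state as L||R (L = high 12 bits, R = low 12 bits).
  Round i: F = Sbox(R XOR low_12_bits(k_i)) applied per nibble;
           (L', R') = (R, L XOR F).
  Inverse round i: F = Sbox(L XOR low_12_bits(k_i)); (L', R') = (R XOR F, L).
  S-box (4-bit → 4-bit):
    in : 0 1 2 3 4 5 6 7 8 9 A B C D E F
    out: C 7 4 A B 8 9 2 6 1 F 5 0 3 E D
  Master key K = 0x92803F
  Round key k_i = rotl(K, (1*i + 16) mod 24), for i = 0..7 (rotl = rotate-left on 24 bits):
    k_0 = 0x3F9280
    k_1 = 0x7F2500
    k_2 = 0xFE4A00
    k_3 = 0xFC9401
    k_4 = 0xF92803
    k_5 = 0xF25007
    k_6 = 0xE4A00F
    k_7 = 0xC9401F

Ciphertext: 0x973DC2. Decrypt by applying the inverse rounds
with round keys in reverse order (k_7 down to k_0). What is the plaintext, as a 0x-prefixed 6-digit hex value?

0x5A54F1

s_0 = ciphertext = 0x973DC2
s_1 = InvRound(s_0, k_7) = 0xC52973
s_2 = InvRound(s_1, k_6) = 0x9F0C52
s_3 = InvRound(s_2, k_5) = 0xD809F0
s_4 = InvRound(s_3, k_4) = 0x19AD80
s_5 = InvRound(s_4, k_3) = 0x59519A
s_6 = InvRound(s_5, k_2) = 0xC82595
s_7 = InvRound(s_6, k_1) = 0x4F1C82
s_8 = InvRound(s_7, k_0) = 0x5A54F1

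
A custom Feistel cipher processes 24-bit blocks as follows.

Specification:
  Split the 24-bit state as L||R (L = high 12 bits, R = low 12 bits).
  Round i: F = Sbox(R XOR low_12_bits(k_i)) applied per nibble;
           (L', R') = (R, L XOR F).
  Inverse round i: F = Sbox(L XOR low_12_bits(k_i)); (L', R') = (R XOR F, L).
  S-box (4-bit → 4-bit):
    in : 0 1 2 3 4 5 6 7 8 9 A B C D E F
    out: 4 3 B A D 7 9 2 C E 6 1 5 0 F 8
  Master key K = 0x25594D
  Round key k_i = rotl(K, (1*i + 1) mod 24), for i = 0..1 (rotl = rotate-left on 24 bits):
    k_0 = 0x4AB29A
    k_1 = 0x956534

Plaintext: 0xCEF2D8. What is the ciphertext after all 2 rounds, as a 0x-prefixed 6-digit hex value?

0x83429C

s_0 = plaintext = 0xCEF2D8
s_1 = Round(s_0, k_0) = 0x2D8834
s_2 = Round(s_1, k_1) = 0x83429C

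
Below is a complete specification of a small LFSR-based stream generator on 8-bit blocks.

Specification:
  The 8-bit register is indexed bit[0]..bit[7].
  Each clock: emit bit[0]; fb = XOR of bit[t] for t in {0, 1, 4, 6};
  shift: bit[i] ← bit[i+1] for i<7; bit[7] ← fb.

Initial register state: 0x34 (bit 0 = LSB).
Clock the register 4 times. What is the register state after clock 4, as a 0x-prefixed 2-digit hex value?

reg_0 = 0x34
clock 1: out=0, reg = 0x9A
clock 2: out=0, reg = 0x4D
clock 3: out=1, reg = 0x26
clock 4: out=0, reg = 0x93

0x93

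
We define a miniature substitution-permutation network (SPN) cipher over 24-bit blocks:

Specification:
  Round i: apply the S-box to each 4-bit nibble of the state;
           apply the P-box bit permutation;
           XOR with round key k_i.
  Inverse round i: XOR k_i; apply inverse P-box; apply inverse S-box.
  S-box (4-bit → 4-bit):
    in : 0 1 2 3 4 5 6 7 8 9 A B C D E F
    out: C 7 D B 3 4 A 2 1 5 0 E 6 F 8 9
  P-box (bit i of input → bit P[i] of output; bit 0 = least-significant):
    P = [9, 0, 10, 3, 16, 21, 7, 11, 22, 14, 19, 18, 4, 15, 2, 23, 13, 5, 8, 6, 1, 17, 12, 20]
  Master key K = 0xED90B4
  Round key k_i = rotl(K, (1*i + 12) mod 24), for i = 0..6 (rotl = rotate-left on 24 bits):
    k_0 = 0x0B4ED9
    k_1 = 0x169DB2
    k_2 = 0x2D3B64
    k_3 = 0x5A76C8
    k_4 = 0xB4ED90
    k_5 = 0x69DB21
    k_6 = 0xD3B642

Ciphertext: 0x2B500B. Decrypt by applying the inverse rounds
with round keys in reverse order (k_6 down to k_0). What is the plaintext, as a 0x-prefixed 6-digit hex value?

s_0 = ciphertext = 0x2B500B
s_1 = InvRound(s_0, k_6) = 0xEF617D
s_2 = InvRound(s_1, k_5) = 0xCFDEEF
s_3 = InvRound(s_2, k_4) = 0xDD9943
s_4 = InvRound(s_3, k_3) = 0x49662D
s_5 = InvRound(s_4, k_2) = 0x50A36B
s_6 = InvRound(s_5, k_1) = 0xCF8F0D
s_7 = InvRound(s_6, k_0) = 0xA0D35A

0xA0D35A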